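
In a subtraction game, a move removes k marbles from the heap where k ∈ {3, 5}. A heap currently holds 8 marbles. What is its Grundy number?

Compute g(0), g(1), … for moves {3, 5}:
g(0) = mex{} = 0
g(1) = mex{} = 0
g(2) = mex{} = 0
g(3) = mex{0} = 1
g(4) = mex{0} = 1
g(5) = mex{0} = 1
g(6) = mex{0,1} = 2
g(7) = mex{0,1} = 2
g(8) = mex{1} = 0
So g(8) = 0.

0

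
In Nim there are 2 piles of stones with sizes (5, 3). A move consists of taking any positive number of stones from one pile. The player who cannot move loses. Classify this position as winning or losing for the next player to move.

Winning position

Nim-sum: 5 XOR 3 = 6.
The nim-sum is 6 ≠ 0, so this is an N-position: the player to move can win.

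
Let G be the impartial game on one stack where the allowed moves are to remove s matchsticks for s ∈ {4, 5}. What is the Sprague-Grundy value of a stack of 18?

Grundy values for subtraction set {4, 5}:
k:     0  1  2  3  4  5  6  7  8  9 10 11 12 13 14 15 16 17 18
g(k):  0  0  0  0  1  1  1  1  2  0  0  0  0  1  1  1  1  2  0
So g(18) = 0.

0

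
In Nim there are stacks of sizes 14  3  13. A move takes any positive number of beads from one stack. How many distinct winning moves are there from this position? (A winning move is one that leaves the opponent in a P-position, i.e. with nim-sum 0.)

0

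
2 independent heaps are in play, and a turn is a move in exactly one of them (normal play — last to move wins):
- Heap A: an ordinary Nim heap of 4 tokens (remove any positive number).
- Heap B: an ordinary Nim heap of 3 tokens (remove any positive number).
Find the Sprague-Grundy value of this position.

7

Heap A is a plain Nim heap of size 4, so its Grundy value is 4.
Heap B is a plain Nim heap of size 3, so its Grundy value is 3.
By the Sprague-Grundy theorem, the Grundy value of a sum of independent games is the XOR of the component values.
Combined value = 4 ⊕ 3 = 7.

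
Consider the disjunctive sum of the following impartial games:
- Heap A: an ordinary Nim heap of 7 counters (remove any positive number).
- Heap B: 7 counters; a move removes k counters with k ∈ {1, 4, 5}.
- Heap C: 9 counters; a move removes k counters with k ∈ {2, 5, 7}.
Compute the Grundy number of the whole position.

Heap A is a plain Nim heap of size 7, so its Grundy value is 7.
For heap B, compute g(0), g(1), … with moves {1, 4, 5}:
g(0) = mex{} = 0
g(1) = mex{0} = 1
g(2) = mex{1} = 0
g(3) = mex{0} = 1
g(4) = mex{0,1} = 2
g(5) = mex{0,1,2} = 3
g(6) = mex{0,1,3} = 2
g(7) = mex{0,1,2} = 3
So g(7) = 3.
For heap C, compute g(0), g(1), … with moves {2, 5, 7}:
g(0) = mex{} = 0
g(1) = mex{} = 0
g(2) = mex{0} = 1
g(3) = mex{0} = 1
g(4) = mex{1} = 0
g(5) = mex{0,1} = 2
g(6) = mex{0} = 1
g(7) = mex{0,1,2} = 3
g(8) = mex{0,1} = 2
g(9) = mex{0,1,3} = 2
So g(9) = 2.
By the Sprague-Grundy theorem, the Grundy value of a sum of independent games is the XOR of the component values.
Combined value = 7 ⊕ 3 ⊕ 2 = 6.

6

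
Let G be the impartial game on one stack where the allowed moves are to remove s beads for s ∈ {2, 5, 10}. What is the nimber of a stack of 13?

3

Grundy values for subtraction set {2, 5, 10}:
k:     0  1  2  3  4  5  6  7  8  9 10 11 12 13
g(k):  0  0  1  1  0  2  1  0  0  1  1  2  2  3
So g(13) = 3.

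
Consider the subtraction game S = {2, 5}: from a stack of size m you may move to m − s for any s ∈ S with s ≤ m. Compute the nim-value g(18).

0

Build the Grundy sequence with g(k) = mex{g(k−s) : s ∈ {2, 5}, s ≤ k}:
k:     0  1  2  3  4  5  6  7  8  9 10 11 12 13 14 15 16 17 18
g(k):  0  0  1  1  0  2  1  0  0  1  1  0  2  1  0  0  1  1  0
So g(18) = 0.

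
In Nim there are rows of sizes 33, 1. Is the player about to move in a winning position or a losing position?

Bitwise XOR of the heap sizes:
  100001  (33)
  000001  (1)
  ------
  100000  (32)
The nim-sum is 32 ≠ 0, so this is an N-position: the player to move can win.

Winning position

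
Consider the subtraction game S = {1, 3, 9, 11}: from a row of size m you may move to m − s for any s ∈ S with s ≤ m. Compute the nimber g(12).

Build the Grundy sequence with g(k) = mex{g(k−s) : s ∈ {1, 3, 9, 11}, s ≤ k}:
k:     0  1  2  3  4  5  6  7  8  9 10 11 12
g(k):  0  1  0  1  0  1  0  1  0  1  0  1  0
So g(12) = 0.

0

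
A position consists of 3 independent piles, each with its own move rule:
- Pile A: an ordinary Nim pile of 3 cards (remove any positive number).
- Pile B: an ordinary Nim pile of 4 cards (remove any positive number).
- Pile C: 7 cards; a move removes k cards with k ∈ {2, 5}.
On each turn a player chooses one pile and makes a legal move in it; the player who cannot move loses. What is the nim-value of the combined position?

Pile A is a plain Nim pile of size 3, so its Grundy value is 3.
Pile B is a plain Nim pile of size 4, so its Grundy value is 4.
For pile C, compute g(0), g(1), … with moves {2, 5}:
g(0) = mex{} = 0
g(1) = mex{} = 0
g(2) = mex{0} = 1
g(3) = mex{0} = 1
g(4) = mex{1} = 0
g(5) = mex{0,1} = 2
g(6) = mex{0} = 1
g(7) = mex{1,2} = 0
So g(7) = 0.
The value of a disjunctive sum is the nim-sum of the parts.
Combined value = 3 ⊕ 4 ⊕ 0 = 7.

7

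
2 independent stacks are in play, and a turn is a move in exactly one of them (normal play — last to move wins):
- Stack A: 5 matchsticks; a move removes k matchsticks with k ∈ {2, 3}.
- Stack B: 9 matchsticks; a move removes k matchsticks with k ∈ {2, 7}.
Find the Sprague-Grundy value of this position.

0

Grundy values for stack A (subtraction set {2, 3}):
g(0) = mex{} = 0
g(1) = mex{} = 0
g(2) = mex{0} = 1
g(3) = mex{0} = 1
g(4) = mex{0,1} = 2
g(5) = mex{1} = 0
So g(5) = 0.
Build the Grundy sequence for stack B with g(k) = mex{g(k−s) : s ∈ {2, 7}, s ≤ k}:
k:     0  1  2  3  4  5  6  7  8  9
g(k):  0  0  1  1  0  0  1  1  2  0
So g(9) = 0.
The value of a disjunctive sum is the nim-sum of the parts.
Combined value = 0 ⊕ 0 = 0.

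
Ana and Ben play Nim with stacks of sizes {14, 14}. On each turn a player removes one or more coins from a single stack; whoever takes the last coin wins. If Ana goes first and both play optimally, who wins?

Ben wins

Write each in binary and XOR column by column:
  1110  (14)
  1110  (14)
  ----
  0000  (0)
The nim-sum is 0, so this is a P-position: the player to move is in a losing position under optimal play; Ana is about to move from it and so loses — Ben wins.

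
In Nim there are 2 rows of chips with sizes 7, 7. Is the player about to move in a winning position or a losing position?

Losing position

In binary:
  111  (7)
  111  (7)
  ---
  000  (0)
The nim-sum is 0, so this is a P-position: the player to move is in a losing position under optimal play.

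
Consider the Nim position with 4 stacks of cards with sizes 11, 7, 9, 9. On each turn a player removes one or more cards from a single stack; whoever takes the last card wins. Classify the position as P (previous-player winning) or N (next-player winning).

N-position

Nim-sum: 11 ⊕ 7 ⊕ 9 ⊕ 9 = 12.
The nim-sum is 12 ≠ 0, so this is an N-position: the player to move can win.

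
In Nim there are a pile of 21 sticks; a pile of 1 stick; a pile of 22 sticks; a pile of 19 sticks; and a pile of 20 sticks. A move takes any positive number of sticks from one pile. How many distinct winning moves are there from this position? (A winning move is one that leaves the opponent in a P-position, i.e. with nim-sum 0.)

Nim-sum: 21 ⊕ 1 ⊕ 22 ⊕ 19 ⊕ 20 = 5.
The overall nim-sum is X = 5. A pile of size p has a winning move iff p XOR X < p (reduce it to p XOR X).
  21: 21 XOR 5 = 16 < 21 — winning move (to 16).
  1: 1 XOR 5 = 4 ≥ 1 — no move.
  22: 22 XOR 5 = 19 < 22 — winning move (to 19).
  19: 19 XOR 5 = 22 ≥ 19 — no move.
  20: 20 XOR 5 = 17 < 20 — winning move (to 17).
That gives 3 winning moves.

3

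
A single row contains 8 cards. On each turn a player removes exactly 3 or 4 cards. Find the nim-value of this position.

0

Grundy values for subtraction set {3, 4}:
k:     0  1  2  3  4  5  6  7  8
g(k):  0  0  0  1  1  1  2  0  0
So g(8) = 0.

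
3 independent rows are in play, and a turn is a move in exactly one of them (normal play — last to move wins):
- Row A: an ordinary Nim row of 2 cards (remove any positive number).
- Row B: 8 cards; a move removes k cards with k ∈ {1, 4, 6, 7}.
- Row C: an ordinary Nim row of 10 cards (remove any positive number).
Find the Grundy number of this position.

Row A is a plain Nim row of size 2, so its Grundy value is 2.
Build the Grundy sequence for row B with g(k) = mex{g(k−s) : s ∈ {1, 4, 6, 7}, s ≤ k}:
g(0) = mex{} = 0
g(1) = mex{0} = 1
g(2) = mex{1} = 0
g(3) = mex{0} = 1
g(4) = mex{0,1} = 2
g(5) = mex{1,2} = 0
g(6) = mex{0} = 1
g(7) = mex{0,1} = 2
g(8) = mex{0,1,2} = 3
So g(8) = 3.
Row C is a plain Nim row of size 10, so its Grundy value is 10.
The value of a disjunctive sum is the nim-sum of the parts.
Combined value = 2 XOR 3 XOR 10 = 11.

11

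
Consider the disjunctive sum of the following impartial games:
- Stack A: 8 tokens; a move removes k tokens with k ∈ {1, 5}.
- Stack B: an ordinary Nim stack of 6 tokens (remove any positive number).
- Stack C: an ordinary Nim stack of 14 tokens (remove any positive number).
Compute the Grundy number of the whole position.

8

Grundy values for stack A (subtraction set {1, 5}):
k:     0  1  2  3  4  5  6  7  8
g(k):  0  1  0  1  0  1  0  1  0
So g(8) = 0.
Stack B is a plain Nim stack of size 6, so its Grundy value is 6.
Stack C is a plain Nim stack of size 14, so its Grundy value is 14.
The value of a disjunctive sum is the nim-sum of the parts.
Combined value = 0 XOR 6 XOR 14 = 8.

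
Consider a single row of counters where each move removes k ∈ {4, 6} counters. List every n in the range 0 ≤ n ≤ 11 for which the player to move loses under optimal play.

0, 1, 2, 3, 10, 11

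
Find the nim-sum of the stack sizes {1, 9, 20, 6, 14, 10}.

30

Nim-sum: 1 XOR 9 XOR 20 XOR 6 XOR 14 XOR 10 = 30.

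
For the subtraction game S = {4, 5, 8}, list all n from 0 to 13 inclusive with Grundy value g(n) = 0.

0, 1, 2, 3, 12, 13

Compute g(0), g(1), … for moves {4, 5, 8}:
g(0) = mex{} = 0
g(1) = mex{} = 0
g(2) = mex{} = 0
g(3) = mex{} = 0
g(4) = mex{0} = 1
g(5) = mex{0} = 1
g(6) = mex{0} = 1
g(7) = mex{0} = 1
g(8) = mex{0,1} = 2
g(9) = mex{0,1} = 2
g(10) = mex{0,1} = 2
g(11) = mex{0,1} = 2
g(12) = mex{1,2} = 0
g(13) = mex{1,2} = 0
The P-positions (g = 0) in 0..13 are 0, 1, 2, 3, 12, 13.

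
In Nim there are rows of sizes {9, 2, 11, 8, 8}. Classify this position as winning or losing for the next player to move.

Losing position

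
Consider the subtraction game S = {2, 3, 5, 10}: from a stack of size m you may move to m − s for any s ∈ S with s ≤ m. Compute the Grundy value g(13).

Grundy values for subtraction set {2, 3, 5, 10}:
k:     0  1  2  3  4  5  6  7  8  9 10 11 12 13
g(k):  0  0  1  1  2  2  3  0  0  1  1  2  2  3
So g(13) = 3.

3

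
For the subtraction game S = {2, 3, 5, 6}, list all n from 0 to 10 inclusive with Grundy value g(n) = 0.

0, 1, 8, 9

Grundy values for subtraction set {2, 3, 5, 6}:
k:     0  1  2  3  4  5  6  7  8  9 10
g(k):  0  0  1  1  2  2  3  3  0  0  1
The P-positions (g = 0) in 0..10 are 0, 1, 8, 9.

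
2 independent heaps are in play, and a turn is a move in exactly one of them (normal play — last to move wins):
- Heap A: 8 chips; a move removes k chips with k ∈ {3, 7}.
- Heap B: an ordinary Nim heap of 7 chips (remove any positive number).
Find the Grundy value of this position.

5

Build the Grundy sequence for heap A with g(k) = mex{g(k−s) : s ∈ {3, 7}, s ≤ k}:
k:     0  1  2  3  4  5  6  7  8
g(k):  0  0  0  1  1  1  0  2  2
So g(8) = 2.
Heap B is a plain Nim heap of size 7, so its Grundy value is 7.
By the Sprague-Grundy theorem, the Grundy value of a sum of independent games is the XOR of the component values.
Combined value = 2 ⊕ 7 = 5.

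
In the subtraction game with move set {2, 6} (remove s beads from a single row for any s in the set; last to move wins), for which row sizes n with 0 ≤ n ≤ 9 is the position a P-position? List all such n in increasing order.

Grundy values for subtraction set {2, 6}:
k:     0  1  2  3  4  5  6  7  8  9
g(k):  0  0  1  1  0  0  1  1  0  0
The P-positions (g = 0) in 0..9 are 0, 1, 4, 5, 8, 9.

0, 1, 4, 5, 8, 9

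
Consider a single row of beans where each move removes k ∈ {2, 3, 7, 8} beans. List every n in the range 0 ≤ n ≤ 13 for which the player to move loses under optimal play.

Grundy values for subtraction set {2, 3, 7, 8}:
k:     0  1  2  3  4  5  6  7  8  9 10 11 12 13
g(k):  0  0  1  1  2  0  0  1  1  2  0  0  1  1
The P-positions (g = 0) in 0..13 are 0, 1, 5, 6, 10, 11.

0, 1, 5, 6, 10, 11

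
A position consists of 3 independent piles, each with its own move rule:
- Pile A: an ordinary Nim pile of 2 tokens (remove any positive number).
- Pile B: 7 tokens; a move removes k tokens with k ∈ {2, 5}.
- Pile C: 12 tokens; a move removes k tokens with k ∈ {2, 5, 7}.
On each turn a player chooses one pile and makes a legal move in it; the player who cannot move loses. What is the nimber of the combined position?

3

Pile A is a plain Nim pile of size 2, so its Grundy value is 2.
Build the Grundy sequence for pile B with g(k) = mex{g(k−s) : s ∈ {2, 5}, s ≤ k}:
g(0) = mex{} = 0
g(1) = mex{} = 0
g(2) = mex{0} = 1
g(3) = mex{0} = 1
g(4) = mex{1} = 0
g(5) = mex{0,1} = 2
g(6) = mex{0} = 1
g(7) = mex{1,2} = 0
So g(7) = 0.
Grundy values for pile C (subtraction set {2, 5, 7}):
g(0) = mex{} = 0
g(1) = mex{} = 0
g(2) = mex{0} = 1
g(3) = mex{0} = 1
g(4) = mex{1} = 0
g(5) = mex{0,1} = 2
g(6) = mex{0} = 1
g(7) = mex{0,1,2} = 3
g(8) = mex{0,1} = 2
g(9) = mex{0,1,3} = 2
g(10) = mex{1,2} = 0
g(11) = mex{0,1,2} = 3
g(12) = mex{0,2,3} = 1
So g(12) = 1.
The value of a disjunctive sum is the nim-sum of the parts.
Combined value = 2 ⊕ 0 ⊕ 1 = 3.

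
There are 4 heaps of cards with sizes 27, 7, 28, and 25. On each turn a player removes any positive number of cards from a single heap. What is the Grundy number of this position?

25

Bitwise XOR of the heap sizes:
  11011  (27)
  00111  (7)
  11100  (28)
  11001  (25)
  -----
  11001  (25)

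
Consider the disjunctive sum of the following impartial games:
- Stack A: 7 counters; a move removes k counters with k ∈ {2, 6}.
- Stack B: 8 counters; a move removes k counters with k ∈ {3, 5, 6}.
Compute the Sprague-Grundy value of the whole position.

3

Build the Grundy sequence for stack A with g(k) = mex{g(k−s) : s ∈ {2, 6}, s ≤ k}:
k:     0  1  2  3  4  5  6  7
g(k):  0  0  1  1  0  0  1  1
So g(7) = 1.
Grundy values for stack B (subtraction set {3, 5, 6}):
g(0) = mex{} = 0
g(1) = mex{} = 0
g(2) = mex{} = 0
g(3) = mex{0} = 1
g(4) = mex{0} = 1
g(5) = mex{0} = 1
g(6) = mex{0,1} = 2
g(7) = mex{0,1} = 2
g(8) = mex{0,1} = 2
So g(8) = 2.
The value of a disjunctive sum is the nim-sum of the parts.
Combined value = 1 ⊕ 2 = 3.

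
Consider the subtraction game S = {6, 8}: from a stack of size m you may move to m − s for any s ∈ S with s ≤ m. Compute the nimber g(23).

1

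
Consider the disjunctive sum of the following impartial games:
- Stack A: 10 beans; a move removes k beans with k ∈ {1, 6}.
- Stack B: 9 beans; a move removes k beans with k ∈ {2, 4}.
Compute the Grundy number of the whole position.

0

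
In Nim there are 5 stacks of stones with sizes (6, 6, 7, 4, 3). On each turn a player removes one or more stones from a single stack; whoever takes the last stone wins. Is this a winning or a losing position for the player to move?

Losing position

Compute the nim-sum pairwise:
6 ⊕ 6 = 0
0 ⊕ 7 = 7
7 ⊕ 4 = 3
3 ⊕ 3 = 0
The nim-sum is 0, so this is a P-position: the player to move is in a losing position under optimal play.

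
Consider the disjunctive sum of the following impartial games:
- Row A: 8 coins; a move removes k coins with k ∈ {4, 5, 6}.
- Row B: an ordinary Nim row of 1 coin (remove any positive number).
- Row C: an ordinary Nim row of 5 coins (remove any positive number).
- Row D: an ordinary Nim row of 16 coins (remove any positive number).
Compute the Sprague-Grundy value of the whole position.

22

Build the Grundy sequence for row A with g(k) = mex{g(k−s) : s ∈ {4, 5, 6}, s ≤ k}:
g(0) = mex{} = 0
g(1) = mex{} = 0
g(2) = mex{} = 0
g(3) = mex{} = 0
g(4) = mex{0} = 1
g(5) = mex{0} = 1
g(6) = mex{0} = 1
g(7) = mex{0} = 1
g(8) = mex{0,1} = 2
So g(8) = 2.
Row B is a plain Nim row of size 1, so its Grundy value is 1.
Row C is a plain Nim row of size 5, so its Grundy value is 5.
Row D is a plain Nim row of size 16, so its Grundy value is 16.
By the Sprague-Grundy theorem, the Grundy value of a sum of independent games is the XOR of the component values.
Combined value = 2 ⊕ 1 ⊕ 5 ⊕ 16 = 22.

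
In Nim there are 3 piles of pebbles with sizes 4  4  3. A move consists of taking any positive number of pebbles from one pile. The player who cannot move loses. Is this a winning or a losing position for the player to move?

Winning position

Compute the nim-sum pairwise:
4 ⊕ 4 = 0
0 ⊕ 3 = 3
The nim-sum is 3 ≠ 0, so this is an N-position: the player to move can win.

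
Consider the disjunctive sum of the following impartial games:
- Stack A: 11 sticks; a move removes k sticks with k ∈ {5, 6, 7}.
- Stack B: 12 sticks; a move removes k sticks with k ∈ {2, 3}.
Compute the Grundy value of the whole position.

3

Grundy values for stack A (subtraction set {5, 6, 7}):
g(0) = mex{} = 0
g(1) = mex{} = 0
g(2) = mex{} = 0
g(3) = mex{} = 0
g(4) = mex{} = 0
g(5) = mex{0} = 1
g(6) = mex{0} = 1
g(7) = mex{0} = 1
g(8) = mex{0} = 1
g(9) = mex{0} = 1
g(10) = mex{0,1} = 2
g(11) = mex{0,1} = 2
So g(11) = 2.
Build the Grundy sequence for stack B with g(k) = mex{g(k−s) : s ∈ {2, 3}, s ≤ k}:
k:     0  1  2  3  4  5  6  7  8  9 10 11 12
g(k):  0  0  1  1  2  0  0  1  1  2  0  0  1
So g(12) = 1.
The value of a disjunctive sum is the nim-sum of the parts.
Combined value = 2 XOR 1 = 3.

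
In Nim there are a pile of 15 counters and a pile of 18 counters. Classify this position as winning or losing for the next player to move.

Winning position

Nim-sum: 15 ⊕ 18 = 29.
The nim-sum is 29 ≠ 0, so this is an N-position: the player to move can win.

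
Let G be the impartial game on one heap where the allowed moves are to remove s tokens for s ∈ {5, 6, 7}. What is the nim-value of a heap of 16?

0

Compute g(0), g(1), … for moves {5, 6, 7}:
k:     0  1  2  3  4  5  6  7  8  9 10 11 12 13 14 15 16
g(k):  0  0  0  0  0  1  1  1  1  1  2  2  0  0  0  0  0
So g(16) = 0.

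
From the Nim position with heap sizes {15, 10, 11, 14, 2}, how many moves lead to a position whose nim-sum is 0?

5

Compute the nim-sum pairwise:
15 XOR 10 = 5
5 XOR 11 = 14
14 XOR 14 = 0
0 XOR 2 = 2
The overall nim-sum is X = 2. A heap of size p has a winning move iff p XOR X < p (reduce it to p XOR X).
  15: 15 XOR 2 = 13 < 15 — winning move (to 13).
  10: 10 XOR 2 = 8 < 10 — winning move (to 8).
  11: 11 XOR 2 = 9 < 11 — winning move (to 9).
  14: 14 XOR 2 = 12 < 14 — winning move (to 12).
  2: 2 XOR 2 = 0 < 2 — winning move (to 0).
That gives 5 winning moves.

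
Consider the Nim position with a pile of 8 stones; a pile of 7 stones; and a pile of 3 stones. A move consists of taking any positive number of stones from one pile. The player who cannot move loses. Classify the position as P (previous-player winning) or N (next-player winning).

Nim-sum: 8 ^ 7 ^ 3 = 12.
The nim-sum is 12 ≠ 0, so this is an N-position: the player to move can win.

N-position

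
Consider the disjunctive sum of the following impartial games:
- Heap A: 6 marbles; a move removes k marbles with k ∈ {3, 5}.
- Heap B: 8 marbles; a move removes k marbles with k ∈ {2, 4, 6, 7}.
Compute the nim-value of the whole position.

For heap A, compute g(0), g(1), … with moves {3, 5}:
g(0) = mex{} = 0
g(1) = mex{} = 0
g(2) = mex{} = 0
g(3) = mex{0} = 1
g(4) = mex{0} = 1
g(5) = mex{0} = 1
g(6) = mex{0,1} = 2
So g(6) = 2.
For heap B, compute g(0), g(1), … with moves {2, 4, 6, 7}:
g(0) = mex{} = 0
g(1) = mex{} = 0
g(2) = mex{0} = 1
g(3) = mex{0} = 1
g(4) = mex{0,1} = 2
g(5) = mex{0,1} = 2
g(6) = mex{0,1,2} = 3
g(7) = mex{0,1,2} = 3
g(8) = mex{0,1,2,3} = 4
So g(8) = 4.
By the Sprague-Grundy theorem, the Grundy value of a sum of independent games is the XOR of the component values.
Combined value = 2 XOR 4 = 6.

6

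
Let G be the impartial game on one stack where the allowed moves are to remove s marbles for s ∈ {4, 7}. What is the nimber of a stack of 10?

Compute g(0), g(1), … for moves {4, 7}:
k:     0  1  2  3  4  5  6  7  8  9 10
g(k):  0  0  0  0  1  1  1  1  2  2  2
So g(10) = 2.

2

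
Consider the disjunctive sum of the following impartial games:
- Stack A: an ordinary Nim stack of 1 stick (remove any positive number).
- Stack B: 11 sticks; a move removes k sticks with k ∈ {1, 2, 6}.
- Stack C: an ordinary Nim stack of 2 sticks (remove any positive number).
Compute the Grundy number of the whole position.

Stack A is a plain Nim stack of size 1, so its Grundy value is 1.
For stack B, compute g(0), g(1), … with moves {1, 2, 6}:
k:     0  1  2  3  4  5  6  7  8  9 10 11
g(k):  0  1  2  0  1  2  3  0  1  2  0  1
So g(11) = 1.
Stack C is a plain Nim stack of size 2, so its Grundy value is 2.
The value of a disjunctive sum is the nim-sum of the parts.
Combined value = 1 ⊕ 1 ⊕ 2 = 2.

2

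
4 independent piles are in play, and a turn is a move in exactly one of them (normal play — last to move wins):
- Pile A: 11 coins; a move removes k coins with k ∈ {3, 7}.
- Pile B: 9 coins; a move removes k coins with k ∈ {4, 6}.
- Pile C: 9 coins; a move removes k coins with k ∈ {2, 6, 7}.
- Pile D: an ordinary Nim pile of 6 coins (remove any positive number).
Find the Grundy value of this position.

4

Grundy values for pile A (subtraction set {3, 7}):
k:     0  1  2  3  4  5  6  7  8  9 10 11
g(k):  0  0  0  1  1  1  0  2  2  1  0  0
So g(11) = 0.
Build the Grundy sequence for pile B with g(k) = mex{g(k−s) : s ∈ {4, 6}, s ≤ k}:
g(0) = mex{} = 0
g(1) = mex{} = 0
g(2) = mex{} = 0
g(3) = mex{} = 0
g(4) = mex{0} = 1
g(5) = mex{0} = 1
g(6) = mex{0} = 1
g(7) = mex{0} = 1
g(8) = mex{0,1} = 2
g(9) = mex{0,1} = 2
So g(9) = 2.
Build the Grundy sequence for pile C with g(k) = mex{g(k−s) : s ∈ {2, 6, 7}, s ≤ k}:
k:     0  1  2  3  4  5  6  7  8  9
g(k):  0  0  1  1  0  0  1  1  2  0
So g(9) = 0.
Pile D is a plain Nim pile of size 6, so its Grundy value is 6.
The value of a disjunctive sum is the nim-sum of the parts.
Combined value = 0 XOR 2 XOR 0 XOR 6 = 4.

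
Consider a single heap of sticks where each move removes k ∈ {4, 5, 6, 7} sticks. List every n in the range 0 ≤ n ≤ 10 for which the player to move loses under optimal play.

Compute g(0), g(1), … for moves {4, 5, 6, 7}:
k:     0  1  2  3  4  5  6  7  8  9 10
g(k):  0  0  0  0  1  1  1  1  2  2  2
The P-positions (g = 0) in 0..10 are 0, 1, 2, 3.

0, 1, 2, 3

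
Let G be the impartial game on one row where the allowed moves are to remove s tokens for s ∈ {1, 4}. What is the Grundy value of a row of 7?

Grundy values for subtraction set {1, 4}:
g(0) = mex{} = 0
g(1) = mex{0} = 1
g(2) = mex{1} = 0
g(3) = mex{0} = 1
g(4) = mex{0,1} = 2
g(5) = mex{1,2} = 0
g(6) = mex{0} = 1
g(7) = mex{1} = 0
So g(7) = 0.

0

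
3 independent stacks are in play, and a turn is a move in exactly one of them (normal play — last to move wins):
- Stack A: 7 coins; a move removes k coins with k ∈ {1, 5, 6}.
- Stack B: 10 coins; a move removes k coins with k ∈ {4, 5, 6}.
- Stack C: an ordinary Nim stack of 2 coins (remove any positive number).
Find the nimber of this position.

1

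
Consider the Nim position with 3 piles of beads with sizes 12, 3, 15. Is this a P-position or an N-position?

Nim-sum: 12 XOR 3 XOR 15 = 0.
The nim-sum is 0, so this is a P-position: the player to move is in a losing position under optimal play.

P-position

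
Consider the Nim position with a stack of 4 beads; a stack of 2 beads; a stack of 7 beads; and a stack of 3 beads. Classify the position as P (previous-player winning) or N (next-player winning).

Nim-sum: 4 ^ 2 ^ 7 ^ 3 = 2.
The nim-sum is 2 ≠ 0, so this is an N-position: the player to move can win.

N-position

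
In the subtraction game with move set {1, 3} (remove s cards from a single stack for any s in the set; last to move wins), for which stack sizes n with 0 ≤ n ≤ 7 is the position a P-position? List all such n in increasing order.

Grundy values for subtraction set {1, 3}:
g(0) = mex{} = 0
g(1) = mex{0} = 1
g(2) = mex{1} = 0
g(3) = mex{0} = 1
g(4) = mex{1} = 0
g(5) = mex{0} = 1
g(6) = mex{1} = 0
g(7) = mex{0} = 1
The P-positions (g = 0) in 0..7 are 0, 2, 4, 6.

0, 2, 4, 6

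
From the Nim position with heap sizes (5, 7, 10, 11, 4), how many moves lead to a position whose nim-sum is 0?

3

Nim-sum: 5 XOR 7 XOR 10 XOR 11 XOR 4 = 7.
The overall nim-sum is X = 7. A heap of size p has a winning move iff p XOR X < p (reduce it to p XOR X).
  5: 5 XOR 7 = 2 < 5 — winning move (to 2).
  7: 7 XOR 7 = 0 < 7 — winning move (to 0).
  10: 10 XOR 7 = 13 ≥ 10 — no move.
  11: 11 XOR 7 = 12 ≥ 11 — no move.
  4: 4 XOR 7 = 3 < 4 — winning move (to 3).
That gives 3 winning moves.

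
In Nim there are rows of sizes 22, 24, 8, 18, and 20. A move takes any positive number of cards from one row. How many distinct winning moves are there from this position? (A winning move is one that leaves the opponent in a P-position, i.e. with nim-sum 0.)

0

Nim-sum: 22 ^ 24 ^ 8 ^ 18 ^ 20 = 0.
The nim-sum is already 0, so every move leaves a nonzero nim-sum — there are no winning moves.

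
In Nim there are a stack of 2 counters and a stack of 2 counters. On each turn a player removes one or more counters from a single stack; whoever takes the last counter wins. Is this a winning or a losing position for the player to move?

Bitwise XOR of the heap sizes:
  10  (2)
  10  (2)
  --
  00  (0)
The nim-sum is 0, so this is a P-position: the player to move is in a losing position under optimal play.

Losing position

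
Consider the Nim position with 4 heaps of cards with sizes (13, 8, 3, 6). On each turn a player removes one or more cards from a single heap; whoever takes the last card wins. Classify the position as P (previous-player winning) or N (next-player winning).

P-position

Write each in binary and XOR column by column:
  1101  (13)
  1000  (8)
  0011  (3)
  0110  (6)
  ----
  0000  (0)
The nim-sum is 0, so this is a P-position: the player to move is in a losing position under optimal play.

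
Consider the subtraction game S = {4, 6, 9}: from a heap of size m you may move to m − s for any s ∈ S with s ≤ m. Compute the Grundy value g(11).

2

Build the Grundy sequence with g(k) = mex{g(k−s) : s ∈ {4, 6, 9}, s ≤ k}:
k:     0  1  2  3  4  5  6  7  8  9 10 11
g(k):  0  0  0  0  1  1  1  1  2  2  2  2
So g(11) = 2.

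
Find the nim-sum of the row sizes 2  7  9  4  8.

0

In binary:
  0010  (2)
  0111  (7)
  1001  (9)
  0100  (4)
  1000  (8)
  ----
  0000  (0)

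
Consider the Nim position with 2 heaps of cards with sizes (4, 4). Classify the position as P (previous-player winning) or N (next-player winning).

P-position

Compute the nim-sum pairwise:
4 ⊕ 4 = 0
The nim-sum is 0, so this is a P-position: the player to move is in a losing position under optimal play.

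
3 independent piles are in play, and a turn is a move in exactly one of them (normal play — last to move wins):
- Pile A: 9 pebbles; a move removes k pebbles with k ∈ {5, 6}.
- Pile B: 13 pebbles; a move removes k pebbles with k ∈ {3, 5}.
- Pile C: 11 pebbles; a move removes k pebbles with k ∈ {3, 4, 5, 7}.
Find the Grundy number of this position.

0

Grundy values for pile A (subtraction set {5, 6}):
k:     0  1  2  3  4  5  6  7  8  9
g(k):  0  0  0  0  0  1  1  1  1  1
So g(9) = 1.
Grundy values for pile B (subtraction set {3, 5}):
k:     0  1  2  3  4  5  6  7  8  9 10 11 12 13
g(k):  0  0  0  1  1  1  2  2  0  0  0  1  1  1
So g(13) = 1.
For pile C, compute g(0), g(1), … with moves {3, 4, 5, 7}:
k:     0  1  2  3  4  5  6  7  8  9 10 11
g(k):  0  0  0  1  1  1  2  2  2  3  0  0
So g(11) = 0.
The value of a disjunctive sum is the nim-sum of the parts.
Combined value = 1 ⊕ 1 ⊕ 0 = 0.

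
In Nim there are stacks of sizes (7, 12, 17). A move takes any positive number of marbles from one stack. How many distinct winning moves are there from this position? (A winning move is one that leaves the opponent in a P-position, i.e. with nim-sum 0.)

1

Nim-sum: 7 XOR 12 XOR 17 = 26.
The overall nim-sum is X = 26. A stack of size p has a winning move iff p XOR X < p (reduce it to p XOR X).
  7: 7 XOR 26 = 29 ≥ 7 — no move.
  12: 12 XOR 26 = 22 ≥ 12 — no move.
  17: 17 XOR 26 = 11 < 17 — winning move (to 11).
That gives 1 winning move.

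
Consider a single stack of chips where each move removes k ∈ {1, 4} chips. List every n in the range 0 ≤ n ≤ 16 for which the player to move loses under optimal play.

Grundy values for subtraction set {1, 4}:
k:     0  1  2  3  4  5  6  7  8  9 10 11 12 13 14 15 16
g(k):  0  1  0  1  2  0  1  0  1  2  0  1  0  1  2  0  1
The P-positions (g = 0) in 0..16 are 0, 2, 5, 7, 10, 12, 15.

0, 2, 5, 7, 10, 12, 15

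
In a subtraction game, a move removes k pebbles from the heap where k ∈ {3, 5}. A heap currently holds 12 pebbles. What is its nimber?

Grundy values for subtraction set {3, 5}:
g(0) = mex{} = 0
g(1) = mex{} = 0
g(2) = mex{} = 0
g(3) = mex{0} = 1
g(4) = mex{0} = 1
g(5) = mex{0} = 1
g(6) = mex{0,1} = 2
g(7) = mex{0,1} = 2
g(8) = mex{1} = 0
g(9) = mex{1,2} = 0
g(10) = mex{1,2} = 0
g(11) = mex{0,2} = 1
g(12) = mex{0,2} = 1
So g(12) = 1.

1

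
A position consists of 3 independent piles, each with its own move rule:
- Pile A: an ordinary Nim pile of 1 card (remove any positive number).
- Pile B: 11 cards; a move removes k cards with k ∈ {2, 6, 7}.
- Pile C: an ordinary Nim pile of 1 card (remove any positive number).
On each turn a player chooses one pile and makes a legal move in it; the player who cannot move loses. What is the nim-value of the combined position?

Pile A is a plain Nim pile of size 1, so its Grundy value is 1.
Grundy values for pile B (subtraction set {2, 6, 7}):
g(0) = mex{} = 0
g(1) = mex{} = 0
g(2) = mex{0} = 1
g(3) = mex{0} = 1
g(4) = mex{1} = 0
g(5) = mex{1} = 0
g(6) = mex{0} = 1
g(7) = mex{0} = 1
g(8) = mex{0,1} = 2
g(9) = mex{1} = 0
g(10) = mex{0,1,2} = 3
g(11) = mex{0} = 1
So g(11) = 1.
Pile C is a plain Nim pile of size 1, so its Grundy value is 1.
By the Sprague-Grundy theorem, the Grundy value of a sum of independent games is the XOR of the component values.
Combined value = 1 ⊕ 1 ⊕ 1 = 1.

1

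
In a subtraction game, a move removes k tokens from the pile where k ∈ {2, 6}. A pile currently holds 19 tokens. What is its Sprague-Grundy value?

1

Grundy values for subtraction set {2, 6}:
k:     0  1  2  3  4  5  6  7  8  9 10 11 12 13 14 15 16 17 18 19
g(k):  0  0  1  1  0  0  1  1  0  0  1  1  0  0  1  1  0  0  1  1
So g(19) = 1.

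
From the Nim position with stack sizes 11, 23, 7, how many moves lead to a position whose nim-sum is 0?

Nim-sum: 11 XOR 23 XOR 7 = 27.
The overall nim-sum is X = 27. A stack of size p has a winning move iff p XOR X < p (reduce it to p XOR X).
  11: 11 XOR 27 = 16 ≥ 11 — no move.
  23: 23 XOR 27 = 12 < 23 — winning move (to 12).
  7: 7 XOR 27 = 28 ≥ 7 — no move.
That gives 1 winning move.

1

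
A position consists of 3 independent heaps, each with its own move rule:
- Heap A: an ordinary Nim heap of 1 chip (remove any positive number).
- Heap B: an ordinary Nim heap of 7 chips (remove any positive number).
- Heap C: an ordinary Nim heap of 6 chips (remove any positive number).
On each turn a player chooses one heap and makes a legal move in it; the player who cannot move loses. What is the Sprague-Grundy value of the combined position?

0

Heap A is a plain Nim heap of size 1, so its Grundy value is 1.
Heap B is a plain Nim heap of size 7, so its Grundy value is 7.
Heap C is a plain Nim heap of size 6, so its Grundy value is 6.
The value of a disjunctive sum is the nim-sum of the parts.
Combined value = 1 ⊕ 7 ⊕ 6 = 0.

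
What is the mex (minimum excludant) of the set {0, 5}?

0 is in the set but 1 is not, so the mex is 1.

1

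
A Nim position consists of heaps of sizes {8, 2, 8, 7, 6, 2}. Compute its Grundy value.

1

Nim-sum: 8 ⊕ 2 ⊕ 8 ⊕ 7 ⊕ 6 ⊕ 2 = 1.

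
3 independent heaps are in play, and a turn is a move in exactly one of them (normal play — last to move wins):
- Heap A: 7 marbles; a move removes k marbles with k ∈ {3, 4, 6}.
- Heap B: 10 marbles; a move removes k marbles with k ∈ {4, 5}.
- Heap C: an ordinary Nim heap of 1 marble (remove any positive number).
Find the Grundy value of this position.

3

For heap A, compute g(0), g(1), … with moves {3, 4, 6}:
k:     0  1  2  3  4  5  6  7
g(k):  0  0  0  1  1  1  2  2
So g(7) = 2.
Build the Grundy sequence for heap B with g(k) = mex{g(k−s) : s ∈ {4, 5}, s ≤ k}:
k:     0  1  2  3  4  5  6  7  8  9 10
g(k):  0  0  0  0  1  1  1  1  2  0  0
So g(10) = 0.
Heap C is a plain Nim heap of size 1, so its Grundy value is 1.
By the Sprague-Grundy theorem, the Grundy value of a sum of independent games is the XOR of the component values.
Combined value = 2 XOR 0 XOR 1 = 3.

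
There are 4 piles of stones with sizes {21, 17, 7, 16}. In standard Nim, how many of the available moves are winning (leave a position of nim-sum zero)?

3

Compute the nim-sum pairwise:
21 ^ 17 = 4
4 ^ 7 = 3
3 ^ 16 = 19
The overall nim-sum is X = 19. A pile of size p has a winning move iff p XOR X < p (reduce it to p XOR X).
  21: 21 XOR 19 = 6 < 21 — winning move (to 6).
  17: 17 XOR 19 = 2 < 17 — winning move (to 2).
  7: 7 XOR 19 = 20 ≥ 7 — no move.
  16: 16 XOR 19 = 3 < 16 — winning move (to 3).
That gives 3 winning moves.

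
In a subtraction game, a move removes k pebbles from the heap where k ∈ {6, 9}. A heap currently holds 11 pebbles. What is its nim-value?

1

Compute g(0), g(1), … for moves {6, 9}:
g(0) = mex{} = 0
g(1) = mex{} = 0
g(2) = mex{} = 0
g(3) = mex{} = 0
g(4) = mex{} = 0
g(5) = mex{} = 0
g(6) = mex{0} = 1
g(7) = mex{0} = 1
g(8) = mex{0} = 1
g(9) = mex{0} = 1
g(10) = mex{0} = 1
g(11) = mex{0} = 1
So g(11) = 1.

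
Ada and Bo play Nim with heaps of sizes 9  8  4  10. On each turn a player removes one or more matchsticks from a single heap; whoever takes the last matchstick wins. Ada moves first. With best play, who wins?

Compute the nim-sum pairwise:
9 ^ 8 = 1
1 ^ 4 = 5
5 ^ 10 = 15
The nim-sum is 15 ≠ 0, so this is an N-position: the player to move can win; Ada has a winning move.

Ada wins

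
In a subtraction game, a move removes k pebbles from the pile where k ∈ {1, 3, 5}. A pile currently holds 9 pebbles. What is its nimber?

Grundy values for subtraction set {1, 3, 5}:
k:     0  1  2  3  4  5  6  7  8  9
g(k):  0  1  0  1  0  1  0  1  0  1
So g(9) = 1.

1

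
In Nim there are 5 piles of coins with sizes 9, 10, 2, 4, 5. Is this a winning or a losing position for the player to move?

Nim-sum: 9 ^ 10 ^ 2 ^ 4 ^ 5 = 0.
The nim-sum is 0, so this is a P-position: the player to move is in a losing position under optimal play.

Losing position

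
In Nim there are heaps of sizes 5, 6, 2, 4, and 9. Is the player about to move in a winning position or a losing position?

Winning position

Compute the nim-sum pairwise:
5 ^ 6 = 3
3 ^ 2 = 1
1 ^ 4 = 5
5 ^ 9 = 12
The nim-sum is 12 ≠ 0, so this is an N-position: the player to move can win.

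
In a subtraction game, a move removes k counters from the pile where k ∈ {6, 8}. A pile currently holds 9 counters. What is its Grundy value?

1

Build the Grundy sequence with g(k) = mex{g(k−s) : s ∈ {6, 8}, s ≤ k}:
g(0) = mex{} = 0
g(1) = mex{} = 0
g(2) = mex{} = 0
g(3) = mex{} = 0
g(4) = mex{} = 0
g(5) = mex{} = 0
g(6) = mex{0} = 1
g(7) = mex{0} = 1
g(8) = mex{0} = 1
g(9) = mex{0} = 1
So g(9) = 1.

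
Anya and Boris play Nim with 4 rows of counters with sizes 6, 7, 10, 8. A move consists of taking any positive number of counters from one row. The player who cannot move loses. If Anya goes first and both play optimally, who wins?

Anya wins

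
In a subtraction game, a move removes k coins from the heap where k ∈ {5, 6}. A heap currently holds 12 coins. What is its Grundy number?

Build the Grundy sequence with g(k) = mex{g(k−s) : s ∈ {5, 6}, s ≤ k}:
k:     0  1  2  3  4  5  6  7  8  9 10 11 12
g(k):  0  0  0  0  0  1  1  1  1  1  2  0  0
So g(12) = 0.

0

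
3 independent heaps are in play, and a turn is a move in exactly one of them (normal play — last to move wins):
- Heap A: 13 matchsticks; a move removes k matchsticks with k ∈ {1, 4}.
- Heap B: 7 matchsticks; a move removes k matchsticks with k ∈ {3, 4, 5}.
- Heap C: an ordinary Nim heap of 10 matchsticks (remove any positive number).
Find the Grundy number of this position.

9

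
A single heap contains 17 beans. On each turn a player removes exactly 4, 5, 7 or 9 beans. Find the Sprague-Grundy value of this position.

Grundy values for subtraction set {4, 5, 7, 9}:
k:     0  1  2  3  4  5  6  7  8  9 10 11 12 13 14 15 16 17
g(k):  0  0  0  0  1  1  1  1  2  2  2  2  3  0  0  0  0  1
So g(17) = 1.

1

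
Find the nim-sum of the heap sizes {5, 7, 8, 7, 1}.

Compute the nim-sum pairwise:
5 XOR 7 = 2
2 XOR 8 = 10
10 XOR 7 = 13
13 XOR 1 = 12

12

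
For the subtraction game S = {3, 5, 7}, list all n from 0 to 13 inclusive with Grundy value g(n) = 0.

Compute g(0), g(1), … for moves {3, 5, 7}:
k:     0  1  2  3  4  5  6  7  8  9 10 11 12 13
g(k):  0  0  0  1  1  1  2  2  2  3  0  0  0  1
The P-positions (g = 0) in 0..13 are 0, 1, 2, 10, 11, 12.

0, 1, 2, 10, 11, 12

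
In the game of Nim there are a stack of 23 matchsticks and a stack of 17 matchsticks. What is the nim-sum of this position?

6

In binary:
  10111  (23)
  10001  (17)
  -----
  00110  (6)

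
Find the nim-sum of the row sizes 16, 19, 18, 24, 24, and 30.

15

Compute the nim-sum pairwise:
16 ^ 19 = 3
3 ^ 18 = 17
17 ^ 24 = 9
9 ^ 24 = 17
17 ^ 30 = 15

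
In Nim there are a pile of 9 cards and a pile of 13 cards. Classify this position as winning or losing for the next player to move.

Winning position

Nim-sum: 9 ⊕ 13 = 4.
The nim-sum is 4 ≠ 0, so this is an N-position: the player to move can win.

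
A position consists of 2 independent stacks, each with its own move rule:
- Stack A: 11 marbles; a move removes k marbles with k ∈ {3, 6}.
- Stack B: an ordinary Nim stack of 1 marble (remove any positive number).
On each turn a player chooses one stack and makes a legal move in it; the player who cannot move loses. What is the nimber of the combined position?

For stack A, compute g(0), g(1), … with moves {3, 6}:
g(0) = mex{} = 0
g(1) = mex{} = 0
g(2) = mex{} = 0
g(3) = mex{0} = 1
g(4) = mex{0} = 1
g(5) = mex{0} = 1
g(6) = mex{0,1} = 2
g(7) = mex{0,1} = 2
g(8) = mex{0,1} = 2
g(9) = mex{1,2} = 0
g(10) = mex{1,2} = 0
g(11) = mex{1,2} = 0
So g(11) = 0.
Stack B is a plain Nim stack of size 1, so its Grundy value is 1.
The value of a disjunctive sum is the nim-sum of the parts.
Combined value = 0 ⊕ 1 = 1.

1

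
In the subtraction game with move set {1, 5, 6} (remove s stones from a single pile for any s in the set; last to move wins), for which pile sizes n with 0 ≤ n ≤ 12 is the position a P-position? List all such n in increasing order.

0, 2, 4, 11

Grundy values for subtraction set {1, 5, 6}:
g(0) = mex{} = 0
g(1) = mex{0} = 1
g(2) = mex{1} = 0
g(3) = mex{0} = 1
g(4) = mex{1} = 0
g(5) = mex{0} = 1
g(6) = mex{0,1} = 2
g(7) = mex{0,1,2} = 3
g(8) = mex{0,1,3} = 2
g(9) = mex{0,1,2} = 3
g(10) = mex{0,1,3} = 2
g(11) = mex{1,2} = 0
g(12) = mex{0,2,3} = 1
The P-positions (g = 0) in 0..12 are 0, 2, 4, 11.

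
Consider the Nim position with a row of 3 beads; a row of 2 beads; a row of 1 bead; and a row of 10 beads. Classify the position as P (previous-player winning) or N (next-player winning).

Nim-sum: 3 ^ 2 ^ 1 ^ 10 = 10.
The nim-sum is 10 ≠ 0, so this is an N-position: the player to move can win.

N-position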